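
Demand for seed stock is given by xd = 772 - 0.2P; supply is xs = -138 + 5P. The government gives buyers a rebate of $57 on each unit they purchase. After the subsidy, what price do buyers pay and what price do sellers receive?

Buyers pay 3125/26; sellers receive 4607/26

Pre-subsidy: 772 - 0.2P = -138 + 5P gives P* = 175, x* = 737.
With the rebate, buyers effectively pay Pb = Ps − 57, where Ps is the price sellers receive.
Demand in terms of Ps becomes xd = 772 − 0.2(Ps − 57) = 783.4 - 0.2Ps. Setting this equal to supply: 783.4 - 0.2Ps = -138 + 5Ps, so Ps = 4607/26.
Buyers pay Pb = 4607/26 − 57 = 3125/26; x' = -138 + 5·(4607/26) = 19447/26.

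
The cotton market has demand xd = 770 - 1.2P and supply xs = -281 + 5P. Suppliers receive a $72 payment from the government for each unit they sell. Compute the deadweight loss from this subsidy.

Deadweight loss = 77760/31

Pre-subsidy: 770 - 1.2P = -281 + 5P gives P* = 5255/31, x* = 17564/31.
With the subsidy, sellers receive Ps = Pb + 72 for each unit, where Pb is the price buyers pay.
Supply in terms of Pb becomes xs = -281 + 5(Pb + 72) = 79 + 5Pb. Setting this equal to demand: 770 - 1.2Pb = 79 + 5Pb, so Pb = 3455/31.
Sellers receive Ps = 3455/31 + 72 = 5687/31; x' = 770 − 1.2·(3455/31) = 19724/31.
The subsidy expands output by 19724/31 − 17564/31 = 2160/31 past the efficient level; on those units the gap between marginal cost and willingness to pay runs from 0 up to 72.
DWL = ½ × 72 × 2160/31 = 77760/31.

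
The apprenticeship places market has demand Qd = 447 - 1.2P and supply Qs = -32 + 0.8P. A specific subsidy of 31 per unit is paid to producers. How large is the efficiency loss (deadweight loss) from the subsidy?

Pre-subsidy: 447 - 1.2P = -32 + 0.8P gives P* = 239.5, Q* = 159.6.
With the subsidy, sellers receive Ps = Pb + 31 for each unit, where Pb is the price buyers pay.
Supply in terms of Pb becomes Qs = -32 + 0.8(Pb + 31) = -7.2 + 0.8Pb. Setting this equal to demand: 447 - 1.2Pb = -7.2 + 0.8Pb, so Pb = 227.1.
Sellers receive Ps = 227.1 + 31 = 258.1; Q' = 447 − 1.2·227.1 = 174.48.
The subsidy expands output by 174.48 − 159.6 = 14.88 past the efficient level; on those units the gap between marginal cost and willingness to pay runs from 0 up to 31.
DWL = ½ × 31 × 14.88 = 230.64.

Deadweight loss = 230.64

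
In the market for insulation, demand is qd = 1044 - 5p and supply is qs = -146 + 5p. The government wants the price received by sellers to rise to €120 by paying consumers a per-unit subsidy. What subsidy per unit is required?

At a seller price of 120, quantity supplied is -146 + 5·120 = 454.
Buyers absorb 454 only when they pay pb with 1044 − 5·pb = 454, i.e. pb = 118.
s = ps − pb = 120 − 118 = 2.

Required subsidy s = €2 per unit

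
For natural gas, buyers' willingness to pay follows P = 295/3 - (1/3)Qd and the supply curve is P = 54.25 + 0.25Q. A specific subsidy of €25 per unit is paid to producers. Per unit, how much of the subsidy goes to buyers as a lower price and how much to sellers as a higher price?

Buyers gain 100/7 per unit; sellers gain 75/7 per unit

Pre-subsidy: 295/3 - (1/3)Q = 54.25 + 0.25Q gives Q* = 529/7 and P* = 512/7.
With the subsidy, sellers receive Ps = Pb + 25 for each unit, where Pb is the price buyers pay.
On the curves, Pb = 295/3 - (1/3)Q and Ps = 54.25 + 0.25Q; the wedge Ps − Pb = 25 gives 54.25 + 0.25Q − (295/3 - (1/3)Q) = 25, so Q' = 829/7.
Then Pb = 295/3 − (1/3)·(829/7) = 412/7 and Ps = 54.25 + 0.25·(829/7) = 587/7.
Buyers' price falls by P* − Pb = 512/7 − 412/7 = 100/7; sellers' price rises by Ps − P* = 587/7 − 512/7 = 75/7.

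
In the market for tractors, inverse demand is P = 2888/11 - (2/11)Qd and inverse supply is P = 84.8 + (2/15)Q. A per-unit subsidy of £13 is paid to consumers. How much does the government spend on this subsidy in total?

Pre-subsidy: 2888/11 - (2/11)Q = 84.8 + (2/15)Q gives Q* = 564 and P* = 160.
With the rebate, buyers effectively pay Pb = Ps − 13, where Ps is the price sellers receive.
On the curves, Pb = 2888/11 - (2/11)Q and Ps = 84.8 + (2/15)Q; the wedge Ps − Pb = 13 gives 84.8 + (2/15)Q − (2888/11 - (2/11)Q) = 13, so Q' = 605.25.
Then Pb = 2888/11 − (2/11)·605.25 = 152.5 and Ps = 84.8 + (2/15)·605.25 = 165.5.
Government outlay = subsidy × quantity = 13 × 605.25 = 7868.25.

Government cost = £7868.25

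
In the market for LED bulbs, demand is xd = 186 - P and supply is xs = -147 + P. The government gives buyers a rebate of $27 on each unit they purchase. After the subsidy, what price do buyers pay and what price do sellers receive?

Buyers pay $153; sellers receive $180

Pre-subsidy: 186 - P = -147 + P gives P* = 166.5, x* = 19.5.
With the rebate, buyers effectively pay Pb = Ps − 27, where Ps is the price sellers receive.
Demand in terms of Ps becomes xd = 186 − 1(Ps − 27) = 213 - Ps. Setting this equal to supply: 213 - Ps = -147 + Ps, so Ps = 180.
Buyers pay Pb = 180 − 27 = 153; x' = -147 + 1·180 = 33.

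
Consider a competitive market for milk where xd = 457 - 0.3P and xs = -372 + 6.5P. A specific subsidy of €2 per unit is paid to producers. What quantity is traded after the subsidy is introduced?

Pre-subsidy: 457 - 0.3P = -372 + 6.5P gives P* = 4145/34, x* = 28589/68.
With the subsidy, sellers receive Ps = Pb + 2 for each unit, where Pb is the price buyers pay.
Supply in terms of Pb becomes xs = -372 + 6.5(Pb + 2) = -359 + 6.5Pb. Setting this equal to demand: 457 - 0.3Pb = -359 + 6.5Pb, so Pb = 120.
Sellers receive Ps = 120 + 2 = 122; x' = 457 − 0.3·120 = 421.

x' = 421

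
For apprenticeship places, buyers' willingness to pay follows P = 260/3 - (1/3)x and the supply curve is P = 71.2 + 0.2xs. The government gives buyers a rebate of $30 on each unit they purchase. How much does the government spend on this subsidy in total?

Government cost = $2557.5

Pre-subsidy: 260/3 - (1/3)x = 71.2 + 0.2x gives x* = 29 and P* = 77.
With the rebate, buyers effectively pay Pb = Ps − 30, where Ps is the price sellers receive.
On the curves, Pb = 260/3 - (1/3)x and Ps = 71.2 + 0.2x; the wedge Ps − Pb = 30 gives 71.2 + 0.2x − (260/3 - (1/3)x) = 30, so x' = 85.25.
Then Pb = 260/3 − (1/3)·85.25 = 58.25 and Ps = 71.2 + 0.2·85.25 = 88.25.
Government outlay = subsidy × quantity = 30 × 85.25 = 2557.5.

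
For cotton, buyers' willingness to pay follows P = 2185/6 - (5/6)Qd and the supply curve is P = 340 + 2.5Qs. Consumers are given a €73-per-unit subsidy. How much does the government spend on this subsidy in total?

Pre-subsidy: 2185/6 - (5/6)Q = 340 + 2.5Q gives Q* = 7.25 and P* = 358.125.
With the rebate, buyers effectively pay Pb = Ps − 73, where Ps is the price sellers receive.
On the curves, Pb = 2185/6 - (5/6)Q and Ps = 340 + 2.5Q; the wedge Ps − Pb = 73 gives 340 + 2.5Q − (2185/6 - (5/6)Q) = 73, so Q' = 29.15.
Then Pb = 2185/6 − (5/6)·29.15 = 339.875 and Ps = 340 + 2.5·29.15 = 412.875.
Government outlay = subsidy × quantity = 73 × 29.15 = 2127.95.

Government cost = €2127.95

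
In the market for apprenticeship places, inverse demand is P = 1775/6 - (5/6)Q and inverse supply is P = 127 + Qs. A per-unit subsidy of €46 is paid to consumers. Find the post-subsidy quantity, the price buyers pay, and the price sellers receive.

Pre-subsidy: 1775/6 - (5/6)Q = 127 + Q gives Q* = 1013/11 and P* = 2410/11.
With the rebate, buyers effectively pay Pb = Ps − 46, where Ps is the price sellers receive.
On the curves, Pb = 1775/6 - (5/6)Q and Ps = 127 + Q; the wedge Ps − Pb = 46 gives 127 + Q − (1775/6 - (5/6)Q) = 46, so Q' = 1289/11.
Then Pb = 1775/6 − (5/6)·(1289/11) = 2180/11 and Ps = 127 + 1·(1289/11) = 2686/11.

Q' = 1289/11; buyers pay 2180/11; sellers receive 2686/11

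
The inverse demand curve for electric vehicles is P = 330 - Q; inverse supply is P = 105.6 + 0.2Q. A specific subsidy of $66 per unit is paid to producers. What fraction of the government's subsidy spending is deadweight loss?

Pre-subsidy: 330 - Q = 105.6 + 0.2Q gives Q* = 187 and P* = 143.
With the subsidy, sellers receive Ps = Pb + 66 for each unit, where Pb is the price buyers pay.
On the curves, Pb = 330 - Q and Ps = 105.6 + 0.2Q; the wedge Ps − Pb = 66 gives 105.6 + 0.2Q − (330 - Q) = 66, so Q' = 242.
Then Pb = 330 − 1·242 = 88 and Ps = 105.6 + 0.2·242 = 154.
ΔCS = ½(187 + 242)(143 − 88) = 11797.5; ΔPS = ½(187 + 242)(154 − 143) = 2359.5.
Government spending = 66 × 242 = 15972.
DWL = ½ × 66 × (242 − 187) = 1815; fraction = 1815 / 15972 = 5/44.

DWL / government spending = 5/44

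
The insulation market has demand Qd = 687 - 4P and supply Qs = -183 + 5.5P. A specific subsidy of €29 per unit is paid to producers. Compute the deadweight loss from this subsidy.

Pre-subsidy: 687 - 4P = -183 + 5.5P gives P* = 1740/19, Q* = 6093/19.
With the subsidy, sellers receive Ps = Pb + 29 for each unit, where Pb is the price buyers pay.
Supply in terms of Pb becomes Qs = -183 + 5.5(Pb + 29) = -23.5 + 5.5Pb. Setting this equal to demand: 687 - 4Pb = -23.5 + 5.5Pb, so Pb = 1421/19.
Sellers receive Ps = 1421/19 + 29 = 1972/19; Q' = 687 − 4·(1421/19) = 7369/19.
The subsidy expands output by 7369/19 − 6093/19 = 1276/19 past the efficient level; on those units the gap between marginal cost and willingness to pay runs from 0 up to 29.
DWL = ½ × 29 × 1276/19 = 18502/19.

Deadweight loss = 18502/19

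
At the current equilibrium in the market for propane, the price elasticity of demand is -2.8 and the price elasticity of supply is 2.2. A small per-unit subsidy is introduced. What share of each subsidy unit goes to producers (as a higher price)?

For a small subsidy around the equilibrium, the benefit split depends on the relative slopes, which at a point are proportional to the elasticities.
Buyer share = εs/(εs + |εd|) = 2.2/(2.2 + 2.8) = 0.44; seller share = |εd|/(εs + |εd|) = 0.56.
So producers capture 0.56 of the subsidy.

Producer share = 0.56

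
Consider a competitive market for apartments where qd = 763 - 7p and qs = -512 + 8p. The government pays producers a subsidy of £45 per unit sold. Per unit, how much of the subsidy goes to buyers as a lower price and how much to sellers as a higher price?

Pre-subsidy: 763 - 7p = -512 + 8p gives p* = 85, q* = 168.
With the subsidy, sellers receive ps = pb + 45 for each unit, where pb is the price buyers pay.
Supply in terms of pb becomes qs = -512 + 8(pb + 45) = -152 + 8pb. Setting this equal to demand: 763 - 7pb = -152 + 8pb, so pb = 61.
Sellers receive ps = 61 + 45 = 106; q' = 763 − 7·61 = 336.
Buyers' price falls by p* − pb = 85 − 61 = 24; sellers' price rises by ps − p* = 106 − 85 = 21.

Buyers gain £24 per unit; sellers gain £21 per unit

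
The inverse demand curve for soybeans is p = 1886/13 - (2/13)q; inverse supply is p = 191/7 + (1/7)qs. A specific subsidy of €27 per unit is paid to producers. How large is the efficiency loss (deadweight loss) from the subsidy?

Pre-subsidy: 1886/13 - (2/13)q = 191/7 + (1/7)q gives q* = 397 and p* = 84.
With the subsidy, sellers receive ps = pb + 27 for each unit, where pb is the price buyers pay.
On the curves, pb = 1886/13 - (2/13)q and ps = 191/7 + (1/7)q; the wedge ps − pb = 27 gives 191/7 + (1/7)q − (1886/13 - (2/13)q) = 27, so q' = 488.
Then pb = 1886/13 − (2/13)·488 = 70 and ps = 191/7 + (1/7)·488 = 97.
The subsidy expands output by 488 − 397 = 91 past the efficient level; on those units the gap between marginal cost and willingness to pay runs from 0 up to 27.
DWL = ½ × 27 × 91 = 1228.5.

Deadweight loss = €1228.5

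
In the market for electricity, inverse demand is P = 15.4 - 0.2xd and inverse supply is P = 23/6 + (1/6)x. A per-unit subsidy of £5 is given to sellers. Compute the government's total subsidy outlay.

Government cost = 2485/11

Pre-subsidy: 15.4 - 0.2x = 23/6 + (1/6)x gives x* = 347/11 and P* = 100/11.
With the subsidy, sellers receive Ps = Pb + 5 for each unit, where Pb is the price buyers pay.
On the curves, Pb = 15.4 - 0.2x and Ps = 23/6 + (1/6)x; the wedge Ps − Pb = 5 gives 23/6 + (1/6)x − (15.4 - 0.2x) = 5, so x' = 497/11.
Then Pb = 15.4 − 0.2·(497/11) = 70/11 and Ps = 23/6 + (1/6)·(497/11) = 125/11.
Government outlay = subsidy × quantity = 5 × 497/11 = 2485/11.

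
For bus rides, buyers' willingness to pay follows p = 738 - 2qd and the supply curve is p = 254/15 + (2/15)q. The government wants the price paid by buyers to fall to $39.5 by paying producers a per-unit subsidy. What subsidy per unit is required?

Required subsidy s = $24 per unit

At a buyer price of 39.5, quantity demanded is 369 − 0.5·39.5 = 349.25.
Sellers supply 349.25 only when they receive ps = 254/15 + (2/15)·349.25 = 63.5.
s = ps − pb = 63.5 − 39.5 = 24.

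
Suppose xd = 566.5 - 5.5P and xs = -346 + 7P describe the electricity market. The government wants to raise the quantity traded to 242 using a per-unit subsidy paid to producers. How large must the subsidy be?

Required subsidy s = 25 per unit

At x = 242, invert demand for the buyer price: Pb = (566.5 − 242)/5.5 = 59; invert supply for the seller price: Ps = (242 − (-346))/7 = 84.
The subsidy must fill the gap: s = Ps − Pb = 84 − 59 = 25.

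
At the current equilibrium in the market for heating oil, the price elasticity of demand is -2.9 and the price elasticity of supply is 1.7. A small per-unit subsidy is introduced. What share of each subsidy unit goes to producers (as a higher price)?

Producer share = 29/46

For a small subsidy around the equilibrium, the benefit split depends on the relative slopes, which at a point are proportional to the elasticities.
Buyer share = εs/(εs + |εd|) = 1.7/(1.7 + 2.9) = 17/46; seller share = |εd|/(εs + |εd|) = 29/46.
So producers capture 29/46 of the subsidy.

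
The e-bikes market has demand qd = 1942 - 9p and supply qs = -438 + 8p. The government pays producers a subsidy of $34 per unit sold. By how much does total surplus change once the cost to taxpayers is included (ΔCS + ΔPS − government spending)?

Net change in total surplus = -$2448

Pre-subsidy: 1942 - 9p = -438 + 8p gives p* = 140, q* = 682.
With the subsidy, sellers receive ps = pb + 34 for each unit, where pb is the price buyers pay.
Supply in terms of pb becomes qs = -438 + 8(pb + 34) = -166 + 8pb. Setting this equal to demand: 1942 - 9pb = -166 + 8pb, so pb = 124.
Sellers receive ps = 124 + 34 = 158; q' = 1942 − 9·124 = 826.
ΔCS = ½(682 + 826)(140 − 124) = 12064; ΔPS = ½(682 + 826)(158 − 140) = 13572.
Government spending = 34 × 826 = 28084.
Net change = 12064 + 13572 − 28084 = -2448. The loss equals the DWL triangle ½·34·144.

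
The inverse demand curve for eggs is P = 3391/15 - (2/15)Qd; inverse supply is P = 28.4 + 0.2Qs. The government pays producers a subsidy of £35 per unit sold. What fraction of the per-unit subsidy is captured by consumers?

Pre-subsidy: 3391/15 - (2/15)Q = 28.4 + 0.2Q gives Q* = 593 and P* = 147.
With the subsidy, sellers receive Ps = Pb + 35 for each unit, where Pb is the price buyers pay.
On the curves, Pb = 3391/15 - (2/15)Q and Ps = 28.4 + 0.2Q; the wedge Ps − Pb = 35 gives 28.4 + 0.2Q − (3391/15 - (2/15)Q) = 35, so Q' = 698.
Then Pb = 3391/15 − (2/15)·698 = 133 and Ps = 28.4 + 0.2·698 = 168.
Buyers' price falls by P* − Pb = 147 − 133 = 14; sellers' price rises by Ps − P* = 168 − 147 = 21.
So consumers capture 14/35 = 0.4 of each unit of subsidy.

Consumer share = 0.4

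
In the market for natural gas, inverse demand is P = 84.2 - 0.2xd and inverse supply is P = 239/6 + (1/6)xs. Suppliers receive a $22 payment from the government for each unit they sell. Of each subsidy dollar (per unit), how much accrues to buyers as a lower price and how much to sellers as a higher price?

Pre-subsidy: 84.2 - 0.2x = 239/6 + (1/6)x gives x* = 121 and P* = 60.
With the subsidy, sellers receive Ps = Pb + 22 for each unit, where Pb is the price buyers pay.
On the curves, Pb = 84.2 - 0.2x and Ps = 239/6 + (1/6)x; the wedge Ps − Pb = 22 gives 239/6 + (1/6)x − (84.2 - 0.2x) = 22, so x' = 181.
Then Pb = 84.2 − 0.2·181 = 48 and Ps = 239/6 + (1/6)·181 = 70.
Buyers' price falls by P* − Pb = 60 − 48 = 12; sellers' price rises by Ps − P* = 70 − 60 = 10.

Buyers gain $12 per unit; sellers gain $10 per unit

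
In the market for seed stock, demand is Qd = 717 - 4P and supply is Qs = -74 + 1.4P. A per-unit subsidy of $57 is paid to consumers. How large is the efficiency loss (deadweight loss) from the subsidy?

Deadweight loss = 5054/3

Pre-subsidy: 717 - 4P = -74 + 1.4P gives P* = 3955/27, Q* = 3539/27.
With the rebate, buyers effectively pay Pb = Ps − 57, where Ps is the price sellers receive.
Demand in terms of Ps becomes Qd = 717 − 4(Ps − 57) = 945 - 4Ps. Setting this equal to supply: 945 - 4Ps = -74 + 1.4Ps, so Ps = 5095/27.
Buyers pay Pb = 5095/27 − 57 = 3556/27; Q' = -74 + 1.4·(5095/27) = 5135/27.
The subsidy expands output by 5135/27 − 3539/27 = 532/9 past the efficient level; on those units the gap between marginal cost and willingness to pay runs from 0 up to 57.
DWL = ½ × 57 × 532/9 = 5054/3.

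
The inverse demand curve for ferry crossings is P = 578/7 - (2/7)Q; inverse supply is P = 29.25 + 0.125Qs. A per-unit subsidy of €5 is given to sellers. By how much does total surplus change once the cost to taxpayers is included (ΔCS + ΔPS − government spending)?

Pre-subsidy: 578/7 - (2/7)Q = 29.25 + 0.125Q gives Q* = 2986/23 and P* = 1046/23.
With the subsidy, sellers receive Ps = Pb + 5 for each unit, where Pb is the price buyers pay.
On the curves, Pb = 578/7 - (2/7)Q and Ps = 29.25 + 0.125Q; the wedge Ps − Pb = 5 gives 29.25 + 0.125Q − (578/7 - (2/7)Q) = 5, so Q' = 142.
Then Pb = 578/7 − (2/7)·142 = 42 and Ps = 29.25 + 0.125·142 = 47.
ΔCS = ½(2986/23 + 142)(1046/23 − 42) = 250080/529; ΔPS = ½(2986/23 + 142)(47 − 1046/23) = 109410/529.
Government spending = 5 × 142 = 710.
Net change = 250080/529 + 109410/529 − 710 = -700/23. The loss equals the DWL triangle ½·5·280/23.

Net change in total surplus = -700/23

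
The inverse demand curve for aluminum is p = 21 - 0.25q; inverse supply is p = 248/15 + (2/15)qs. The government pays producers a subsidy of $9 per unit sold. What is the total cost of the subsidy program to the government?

Government cost = 7272/23

Pre-subsidy: 21 - 0.25q = 248/15 + (2/15)q gives q* = 268/23 and p* = 416/23.
With the subsidy, sellers receive ps = pb + 9 for each unit, where pb is the price buyers pay.
On the curves, pb = 21 - 0.25q and ps = 248/15 + (2/15)q; the wedge ps − pb = 9 gives 248/15 + (2/15)q − (21 - 0.25q) = 9, so q' = 808/23.
Then pb = 21 − 0.25·(808/23) = 281/23 and ps = 248/15 + (2/15)·(808/23) = 488/23.
Government outlay = subsidy × quantity = 9 × 808/23 = 7272/23.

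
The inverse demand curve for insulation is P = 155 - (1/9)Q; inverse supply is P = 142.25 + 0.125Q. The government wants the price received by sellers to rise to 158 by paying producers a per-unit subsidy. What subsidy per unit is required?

At a seller price of 158, quantity supplied is -1138 + 8·158 = 126.
Buyers absorb 126 only when they pay Pb = 155 − (1/9)·126 = 141.
s = Ps − Pb = 158 − 141 = 17.

Required subsidy s = 17 per unit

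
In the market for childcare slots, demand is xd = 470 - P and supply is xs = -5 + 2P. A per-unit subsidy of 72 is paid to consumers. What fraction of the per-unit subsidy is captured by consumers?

Pre-subsidy: 470 - P = -5 + 2P gives P* = 475/3, x* = 935/3.
With the rebate, buyers effectively pay Pb = Ps − 72, where Ps is the price sellers receive.
Demand in terms of Ps becomes xd = 470 − 1(Ps − 72) = 542 - Ps. Setting this equal to supply: 542 - Ps = -5 + 2Ps, so Ps = 547/3.
Buyers pay Pb = 547/3 − 72 = 331/3; x' = -5 + 2·(547/3) = 1079/3.
Buyers' price falls by P* − Pb = 475/3 − 331/3 = 48; sellers' price rises by Ps − P* = 547/3 − 475/3 = 24.
So consumers capture 48/72 = 2/3 of each unit of subsidy.

Consumer share = 2/3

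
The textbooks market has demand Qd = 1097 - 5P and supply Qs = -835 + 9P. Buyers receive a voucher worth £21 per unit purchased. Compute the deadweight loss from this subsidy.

Pre-subsidy: 1097 - 5P = -835 + 9P gives P* = 138, Q* = 407.
With the rebate, buyers effectively pay Pb = Ps − 21, where Ps is the price sellers receive.
Demand in terms of Ps becomes Qd = 1097 − 5(Ps − 21) = 1202 - 5Ps. Setting this equal to supply: 1202 - 5Ps = -835 + 9Ps, so Ps = 145.5.
Buyers pay Pb = 145.5 − 21 = 124.5; Q' = -835 + 9·145.5 = 474.5.
The subsidy expands output by 474.5 − 407 = 67.5 past the efficient level; on those units the gap between marginal cost and willingness to pay runs from 0 up to 21.
DWL = ½ × 21 × 67.5 = 708.75.

Deadweight loss = £708.75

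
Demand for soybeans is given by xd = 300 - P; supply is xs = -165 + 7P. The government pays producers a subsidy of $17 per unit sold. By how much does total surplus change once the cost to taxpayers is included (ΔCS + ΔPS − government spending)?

Pre-subsidy: 300 - P = -165 + 7P gives P* = 58.125, x* = 241.875.
With the subsidy, sellers receive Ps = Pb + 17 for each unit, where Pb is the price buyers pay.
Supply in terms of Pb becomes xs = -165 + 7(Pb + 17) = -46 + 7Pb. Setting this equal to demand: 300 - Pb = -46 + 7Pb, so Pb = 43.25.
Sellers receive Ps = 43.25 + 17 = 60.25; x' = 300 − 1·43.25 = 256.75.
ΔCS = ½(241.875 + 256.75)(58.125 − 43.25) = 3708.5234375; ΔPS = ½(241.875 + 256.75)(60.25 − 58.125) = 529.7890625.
Government spending = 17 × 256.75 = 4364.75.
Net change = 3708.5234375 + 529.7890625 − 4364.75 = -126.4375. The loss equals the DWL triangle ½·17·14.875.

Net change in total surplus = -$126.4375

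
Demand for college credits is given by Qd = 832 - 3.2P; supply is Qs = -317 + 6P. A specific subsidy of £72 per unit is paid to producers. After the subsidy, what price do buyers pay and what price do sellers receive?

Pre-subsidy: 832 - 3.2P = -317 + 6P gives P* = 5745/46, Q* = 9944/23.
With the subsidy, sellers receive Ps = Pb + 72 for each unit, where Pb is the price buyers pay.
Supply in terms of Pb becomes Qs = -317 + 6(Pb + 72) = 115 + 6Pb. Setting this equal to demand: 832 - 3.2Pb = 115 + 6Pb, so Pb = 3585/46.
Sellers receive Ps = 3585/46 + 72 = 6897/46; Q' = 832 − 3.2·(3585/46) = 13400/23.

Buyers pay 3585/46; sellers receive 6897/46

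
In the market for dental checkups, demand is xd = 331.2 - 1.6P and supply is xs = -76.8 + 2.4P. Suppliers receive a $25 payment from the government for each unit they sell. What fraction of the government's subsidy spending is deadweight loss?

Pre-subsidy: 331.2 - 1.6P = -76.8 + 2.4P gives P* = 102, x* = 168.
With the subsidy, sellers receive Ps = Pb + 25 for each unit, where Pb is the price buyers pay.
Supply in terms of Pb becomes xs = -76.8 + 2.4(Pb + 25) = -16.8 + 2.4Pb. Setting this equal to demand: 331.2 - 1.6Pb = -16.8 + 2.4Pb, so Pb = 87.
Sellers receive Ps = 87 + 25 = 112; x' = 331.2 − 1.6·87 = 192.
ΔCS = ½(168 + 192)(102 − 87) = 2700; ΔPS = ½(168 + 192)(112 − 102) = 1800.
Government spending = 25 × 192 = 4800.
DWL = ½ × 25 × (192 − 168) = 300; fraction = 300 / 4800 = 0.0625.

DWL / government spending = 0.0625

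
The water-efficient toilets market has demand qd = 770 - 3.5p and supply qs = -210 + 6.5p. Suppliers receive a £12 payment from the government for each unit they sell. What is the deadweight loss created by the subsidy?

Pre-subsidy: 770 - 3.5p = -210 + 6.5p gives p* = 98, q* = 427.
With the subsidy, sellers receive ps = pb + 12 for each unit, where pb is the price buyers pay.
Supply in terms of pb becomes qs = -210 + 6.5(pb + 12) = -132 + 6.5pb. Setting this equal to demand: 770 - 3.5pb = -132 + 6.5pb, so pb = 90.2.
Sellers receive ps = 90.2 + 12 = 102.2; q' = 770 − 3.5·90.2 = 454.3.
The subsidy expands output by 454.3 − 427 = 27.3 past the efficient level; on those units the gap between marginal cost and willingness to pay runs from 0 up to 12.
DWL = ½ × 12 × 27.3 = 163.8.

Deadweight loss = £163.8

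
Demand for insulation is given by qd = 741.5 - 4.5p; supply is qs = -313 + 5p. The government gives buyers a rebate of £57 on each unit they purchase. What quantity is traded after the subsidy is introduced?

q' = 377

Pre-subsidy: 741.5 - 4.5p = -313 + 5p gives p* = 111, q* = 242.
With the rebate, buyers effectively pay pb = ps − 57, where ps is the price sellers receive.
Demand in terms of ps becomes qd = 741.5 − 4.5(ps − 57) = 998 - 4.5ps. Setting this equal to supply: 998 - 4.5ps = -313 + 5ps, so ps = 138.
Buyers pay pb = 138 − 57 = 81; q' = -313 + 5·138 = 377.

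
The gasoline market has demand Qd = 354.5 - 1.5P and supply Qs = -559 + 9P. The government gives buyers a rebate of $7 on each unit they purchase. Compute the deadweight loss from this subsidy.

Pre-subsidy: 354.5 - 1.5P = -559 + 9P gives P* = 87, Q* = 224.
With the rebate, buyers effectively pay Pb = Ps − 7, where Ps is the price sellers receive.
Demand in terms of Ps becomes Qd = 354.5 − 1.5(Ps − 7) = 365 - 1.5Ps. Setting this equal to supply: 365 - 1.5Ps = -559 + 9Ps, so Ps = 88.
Buyers pay Pb = 88 − 7 = 81; Q' = -559 + 9·88 = 233.
The subsidy expands output by 233 − 224 = 9 past the efficient level; on those units the gap between marginal cost and willingness to pay runs from 0 up to 7.
DWL = ½ × 7 × 9 = 31.5.

Deadweight loss = $31.5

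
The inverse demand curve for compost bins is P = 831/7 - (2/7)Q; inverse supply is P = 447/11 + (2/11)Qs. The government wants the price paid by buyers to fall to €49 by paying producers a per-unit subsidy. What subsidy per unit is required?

Required subsidy s = €36 per unit

At a buyer price of 49, quantity demanded is 415.5 − 3.5·49 = 244.
Sellers supply 244 only when they receive Ps = 447/11 + (2/11)·244 = 85.
s = Ps − Pb = 85 − 49 = 36.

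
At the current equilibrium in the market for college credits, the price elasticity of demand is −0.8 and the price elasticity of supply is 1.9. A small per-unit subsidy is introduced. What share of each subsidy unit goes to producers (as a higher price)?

For a small subsidy around the equilibrium, the benefit split depends on the relative slopes, which at a point are proportional to the elasticities.
Buyer share = εs/(εs + |εd|) = 1.9/(1.9 + 0.8) = 19/27; seller share = |εd|/(εs + |εd|) = 8/27.
So producers capture 8/27 of the subsidy.

Producer share = 8/27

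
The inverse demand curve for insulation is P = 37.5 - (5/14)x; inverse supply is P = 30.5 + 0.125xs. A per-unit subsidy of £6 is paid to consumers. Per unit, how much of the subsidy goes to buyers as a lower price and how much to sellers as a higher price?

Pre-subsidy: 37.5 - (5/14)x = 30.5 + 0.125x gives x* = 392/27 and P* = 1745/54.
With the rebate, buyers effectively pay Pb = Ps − 6, where Ps is the price sellers receive.
On the curves, Pb = 37.5 - (5/14)x and Ps = 30.5 + 0.125x; the wedge Ps − Pb = 6 gives 30.5 + 0.125x − (37.5 - (5/14)x) = 6, so x' = 728/27.
Then Pb = 37.5 − (5/14)·(728/27) = 1505/54 and Ps = 30.5 + 0.125·(728/27) = 1829/54.
Buyers' price falls by P* − Pb = 1745/54 − 1505/54 = 40/9; sellers' price rises by Ps − P* = 1829/54 − 1745/54 = 14/9.

Buyers gain 40/9 per unit; sellers gain 14/9 per unit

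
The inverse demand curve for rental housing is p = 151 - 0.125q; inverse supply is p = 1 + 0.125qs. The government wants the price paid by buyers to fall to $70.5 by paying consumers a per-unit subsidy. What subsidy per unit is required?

At a buyer price of 70.5, quantity demanded is 1208 − 8·70.5 = 644.
Sellers supply 644 only when they receive ps = 1 + 0.125·644 = 81.5.
s = ps − pb = 81.5 − 70.5 = 11.

Required subsidy s = $11 per unit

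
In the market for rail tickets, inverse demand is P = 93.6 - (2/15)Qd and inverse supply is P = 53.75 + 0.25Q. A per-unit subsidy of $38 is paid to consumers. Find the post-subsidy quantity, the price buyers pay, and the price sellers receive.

Q' = 4671/23; buyers pay 1530/23; sellers receive 2404/23

Pre-subsidy: 93.6 - (2/15)Q = 53.75 + 0.25Q gives Q* = 2391/23 and P* = 1834/23.
With the rebate, buyers effectively pay Pb = Ps − 38, where Ps is the price sellers receive.
On the curves, Pb = 93.6 - (2/15)Q and Ps = 53.75 + 0.25Q; the wedge Ps − Pb = 38 gives 53.75 + 0.25Q − (93.6 - (2/15)Q) = 38, so Q' = 4671/23.
Then Pb = 93.6 − (2/15)·(4671/23) = 1530/23 and Ps = 53.75 + 0.25·(4671/23) = 2404/23.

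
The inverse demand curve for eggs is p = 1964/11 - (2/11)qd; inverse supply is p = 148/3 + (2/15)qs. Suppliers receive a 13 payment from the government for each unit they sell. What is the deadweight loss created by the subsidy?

Deadweight loss = 268.125

Pre-subsidy: 1964/11 - (2/11)q = 148/3 + (2/15)q gives q* = 410 and p* = 104.
With the subsidy, sellers receive ps = pb + 13 for each unit, where pb is the price buyers pay.
On the curves, pb = 1964/11 - (2/11)q and ps = 148/3 + (2/15)q; the wedge ps − pb = 13 gives 148/3 + (2/15)q − (1964/11 - (2/11)q) = 13, so q' = 451.25.
Then pb = 1964/11 − (2/11)·451.25 = 96.5 and ps = 148/3 + (2/15)·451.25 = 109.5.
The subsidy expands output by 451.25 − 410 = 41.25 past the efficient level; on those units the gap between marginal cost and willingness to pay runs from 0 up to 13.
DWL = ½ × 13 × 41.25 = 268.125.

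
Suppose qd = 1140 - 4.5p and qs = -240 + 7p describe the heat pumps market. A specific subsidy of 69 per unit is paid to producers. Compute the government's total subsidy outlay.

Pre-subsidy: 1140 - 4.5p = -240 + 7p gives p* = 120, q* = 600.
With the subsidy, sellers receive ps = pb + 69 for each unit, where pb is the price buyers pay.
Supply in terms of pb becomes qs = -240 + 7(pb + 69) = 243 + 7pb. Setting this equal to demand: 1140 - 4.5pb = 243 + 7pb, so pb = 78.
Sellers receive ps = 78 + 69 = 147; q' = 1140 − 4.5·78 = 789.
Government outlay = subsidy × quantity = 69 × 789 = 54441.

Government cost = 54441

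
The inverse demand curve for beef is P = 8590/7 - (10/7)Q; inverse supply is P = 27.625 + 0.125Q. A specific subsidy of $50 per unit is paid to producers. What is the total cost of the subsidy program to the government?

Government cost = 3498650/87

Pre-subsidy: 8590/7 - (10/7)Q = 27.625 + 0.125Q gives Q* = 22391/29 and P* = 3600/29.
With the subsidy, sellers receive Ps = Pb + 50 for each unit, where Pb is the price buyers pay.
On the curves, Pb = 8590/7 - (10/7)Q and Ps = 27.625 + 0.125Q; the wedge Ps − Pb = 50 gives 27.625 + 0.125Q − (8590/7 - (10/7)Q) = 50, so Q' = 69973/87.
Then Pb = 8590/7 − (10/7)·(69973/87) = 6800/87 and Ps = 27.625 + 0.125·(69973/87) = 11150/87.
Government outlay = subsidy × quantity = 50 × 69973/87 = 3498650/87.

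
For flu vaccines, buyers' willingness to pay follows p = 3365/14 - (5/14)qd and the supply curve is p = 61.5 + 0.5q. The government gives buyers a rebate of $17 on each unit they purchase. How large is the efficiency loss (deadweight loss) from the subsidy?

Pre-subsidy: 3365/14 - (5/14)q = 61.5 + 0.5q gives q* = 626/3 and p* = 995/6.
With the rebate, buyers effectively pay pb = ps − 17, where ps is the price sellers receive.
On the curves, pb = 3365/14 - (5/14)q and ps = 61.5 + 0.5q; the wedge ps − pb = 17 gives 61.5 + 0.5q − (3365/14 - (5/14)q) = 17, so q' = 228.5.
Then pb = 3365/14 − (5/14)·228.5 = 158.75 and ps = 61.5 + 0.5·228.5 = 175.75.
The subsidy expands output by 228.5 − 626/3 = 119/6 past the efficient level; on those units the gap between marginal cost and willingness to pay runs from 0 up to 17.
DWL = ½ × 17 × 119/6 = 2023/12.

Deadweight loss = 2023/12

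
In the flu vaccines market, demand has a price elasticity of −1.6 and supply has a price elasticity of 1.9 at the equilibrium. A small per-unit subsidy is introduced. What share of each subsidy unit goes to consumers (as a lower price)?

For a small subsidy around the equilibrium, the benefit split depends on the relative slopes, which at a point are proportional to the elasticities.
Buyer share = εs/(εs + |εd|) = 1.9/(1.9 + 1.6) = 19/35; seller share = |εd|/(εs + |εd|) = 16/35.

Consumer share = 19/35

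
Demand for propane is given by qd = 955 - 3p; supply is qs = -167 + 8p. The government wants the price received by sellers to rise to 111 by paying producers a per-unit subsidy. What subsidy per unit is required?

At a seller price of 111, quantity supplied is -167 + 8·111 = 721.
Buyers absorb 721 only when they pay pb with 955 − 3·pb = 721, i.e. pb = 78.
s = ps − pb = 111 − 78 = 33.

Required subsidy s = 33 per unit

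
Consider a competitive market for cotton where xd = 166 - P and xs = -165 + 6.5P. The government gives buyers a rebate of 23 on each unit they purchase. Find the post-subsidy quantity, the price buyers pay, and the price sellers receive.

x' = 141.8; buyers pay 24.2; sellers receive 47.2

Pre-subsidy: 166 - P = -165 + 6.5P gives P* = 662/15, x* = 1828/15.
With the rebate, buyers effectively pay Pb = Ps − 23, where Ps is the price sellers receive.
Demand in terms of Ps becomes xd = 166 − 1(Ps − 23) = 189 - Ps. Setting this equal to supply: 189 - Ps = -165 + 6.5Ps, so Ps = 47.2.
Buyers pay Pb = 47.2 − 23 = 24.2; x' = -165 + 6.5·47.2 = 141.8.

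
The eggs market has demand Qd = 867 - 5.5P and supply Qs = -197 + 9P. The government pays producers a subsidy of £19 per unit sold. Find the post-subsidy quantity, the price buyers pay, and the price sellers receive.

Pre-subsidy: 867 - 5.5P = -197 + 9P gives P* = 2128/29, Q* = 13439/29.
With the subsidy, sellers receive Ps = Pb + 19 for each unit, where Pb is the price buyers pay.
Supply in terms of Pb becomes Qs = -197 + 9(Pb + 19) = -26 + 9Pb. Setting this equal to demand: 867 - 5.5Pb = -26 + 9Pb, so Pb = 1786/29.
Sellers receive Ps = 1786/29 + 19 = 2337/29; Q' = 867 − 5.5·(1786/29) = 15320/29.

Q' = 15320/29; buyers pay 1786/29; sellers receive 2337/29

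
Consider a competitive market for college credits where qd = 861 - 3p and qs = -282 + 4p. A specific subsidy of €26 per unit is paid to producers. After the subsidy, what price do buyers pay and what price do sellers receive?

Pre-subsidy: 861 - 3p = -282 + 4p gives p* = 1143/7, q* = 2598/7.
With the subsidy, sellers receive ps = pb + 26 for each unit, where pb is the price buyers pay.
Supply in terms of pb becomes qs = -282 + 4(pb + 26) = -178 + 4pb. Setting this equal to demand: 861 - 3pb = -178 + 4pb, so pb = 1039/7.
Sellers receive ps = 1039/7 + 26 = 1221/7; q' = 861 − 3·(1039/7) = 2910/7.

Buyers pay 1039/7; sellers receive 1221/7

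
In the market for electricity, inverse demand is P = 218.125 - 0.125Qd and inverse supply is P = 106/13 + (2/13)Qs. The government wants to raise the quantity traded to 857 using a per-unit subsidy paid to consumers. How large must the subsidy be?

Required subsidy s = 29 per unit

At Q = 857, from the demand curve buyers pay Pb = 218.125 − 0.125·857 = 111; from the supply curve sellers need Ps = 106/13 + (2/13)·857 = 140.
The subsidy must fill the gap: s = Ps − Pb = 140 − 111 = 29.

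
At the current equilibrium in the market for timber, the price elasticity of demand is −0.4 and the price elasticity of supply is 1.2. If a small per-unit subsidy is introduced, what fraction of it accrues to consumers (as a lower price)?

For a small subsidy around the equilibrium, the benefit split depends on the relative slopes, which at a point are proportional to the elasticities.
Buyer share = εs/(εs + |εd|) = 1.2/(1.2 + 0.4) = 0.75; seller share = |εd|/(εs + |εd|) = 0.25.

Consumer share = 0.75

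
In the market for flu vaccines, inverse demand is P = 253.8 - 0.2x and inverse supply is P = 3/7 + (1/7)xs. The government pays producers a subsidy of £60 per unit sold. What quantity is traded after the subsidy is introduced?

x' = 914

Pre-subsidy: 253.8 - 0.2x = 3/7 + (1/7)x gives x* = 739 and P* = 106.
With the subsidy, sellers receive Ps = Pb + 60 for each unit, where Pb is the price buyers pay.
On the curves, Pb = 253.8 - 0.2x and Ps = 3/7 + (1/7)x; the wedge Ps − Pb = 60 gives 3/7 + (1/7)x − (253.8 - 0.2x) = 60, so x' = 914.
Then Pb = 253.8 − 0.2·914 = 71 and Ps = 3/7 + (1/7)·914 = 131.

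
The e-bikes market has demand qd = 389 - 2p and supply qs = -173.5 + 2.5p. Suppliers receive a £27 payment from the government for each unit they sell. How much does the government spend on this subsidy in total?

Pre-subsidy: 389 - 2p = -173.5 + 2.5p gives p* = 125, q* = 139.
With the subsidy, sellers receive ps = pb + 27 for each unit, where pb is the price buyers pay.
Supply in terms of pb becomes qs = -173.5 + 2.5(pb + 27) = -106 + 2.5pb. Setting this equal to demand: 389 - 2pb = -106 + 2.5pb, so pb = 110.
Sellers receive ps = 110 + 27 = 137; q' = 389 − 2·110 = 169.
Government outlay = subsidy × quantity = 27 × 169 = 4563.

Government cost = £4563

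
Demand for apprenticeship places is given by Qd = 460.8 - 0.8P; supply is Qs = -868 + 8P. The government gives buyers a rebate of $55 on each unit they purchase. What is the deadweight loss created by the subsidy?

Pre-subsidy: 460.8 - 0.8P = -868 + 8P gives P* = 151, Q* = 340.
With the rebate, buyers effectively pay Pb = Ps − 55, where Ps is the price sellers receive.
Demand in terms of Ps becomes Qd = 460.8 − 0.8(Ps − 55) = 504.8 - 0.8Ps. Setting this equal to supply: 504.8 - 0.8Ps = -868 + 8Ps, so Ps = 156.
Buyers pay Pb = 156 − 55 = 101; Q' = -868 + 8·156 = 380.
The subsidy expands output by 380 − 340 = 40 past the efficient level; on those units the gap between marginal cost and willingness to pay runs from 0 up to 55.
DWL = ½ × 55 × 40 = 1100.

Deadweight loss = $1100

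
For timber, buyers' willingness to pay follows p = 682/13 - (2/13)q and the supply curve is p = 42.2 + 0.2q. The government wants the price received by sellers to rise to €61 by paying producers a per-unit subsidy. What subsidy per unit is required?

At a seller price of 61, quantity supplied is -211 + 5·61 = 94.
Buyers absorb 94 only when they pay pb = 682/13 − (2/13)·94 = 38.
s = ps − pb = 61 − 38 = 23.

Required subsidy s = €23 per unit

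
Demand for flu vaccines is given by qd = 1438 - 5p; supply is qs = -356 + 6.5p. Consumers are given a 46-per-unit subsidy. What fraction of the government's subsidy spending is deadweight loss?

DWL / government spending = 65/788

Pre-subsidy: 1438 - 5p = -356 + 6.5p gives p* = 156, q* = 658.
With the rebate, buyers effectively pay pb = ps − 46, where ps is the price sellers receive.
Demand in terms of ps becomes qd = 1438 − 5(ps − 46) = 1668 - 5ps. Setting this equal to supply: 1668 - 5ps = -356 + 6.5ps, so ps = 176.
Buyers pay pb = 176 − 46 = 130; q' = -356 + 6.5·176 = 788.
ΔCS = ½(658 + 788)(156 − 130) = 18798; ΔPS = ½(658 + 788)(176 − 156) = 14460.
Government spending = 46 × 788 = 36248.
DWL = ½ × 46 × (788 − 658) = 2990; fraction = 2990 / 36248 = 65/788.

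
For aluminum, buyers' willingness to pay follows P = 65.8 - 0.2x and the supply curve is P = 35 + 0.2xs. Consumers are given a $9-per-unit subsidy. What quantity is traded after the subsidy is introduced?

x' = 99.5

Pre-subsidy: 65.8 - 0.2x = 35 + 0.2x gives x* = 77 and P* = 50.4.
With the rebate, buyers effectively pay Pb = Ps − 9, where Ps is the price sellers receive.
On the curves, Pb = 65.8 - 0.2x and Ps = 35 + 0.2x; the wedge Ps − Pb = 9 gives 35 + 0.2x − (65.8 - 0.2x) = 9, so x' = 99.5.
Then Pb = 65.8 − 0.2·99.5 = 45.9 and Ps = 35 + 0.2·99.5 = 54.9.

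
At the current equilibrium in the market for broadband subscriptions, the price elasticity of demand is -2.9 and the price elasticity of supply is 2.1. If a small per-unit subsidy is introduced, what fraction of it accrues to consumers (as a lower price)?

For a small subsidy around the equilibrium, the benefit split depends on the relative slopes, which at a point are proportional to the elasticities.
Buyer share = εs/(εs + |εd|) = 2.1/(2.1 + 2.9) = 0.42; seller share = |εd|/(εs + |εd|) = 0.58.

Consumer share = 0.42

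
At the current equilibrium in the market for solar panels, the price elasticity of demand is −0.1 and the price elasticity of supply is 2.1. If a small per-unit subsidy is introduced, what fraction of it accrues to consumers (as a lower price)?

Consumer share = 21/22

For a small subsidy around the equilibrium, the benefit split depends on the relative slopes, which at a point are proportional to the elasticities.
Buyer share = εs/(εs + |εd|) = 2.1/(2.1 + 0.1) = 21/22; seller share = |εd|/(εs + |εd|) = 1/22.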